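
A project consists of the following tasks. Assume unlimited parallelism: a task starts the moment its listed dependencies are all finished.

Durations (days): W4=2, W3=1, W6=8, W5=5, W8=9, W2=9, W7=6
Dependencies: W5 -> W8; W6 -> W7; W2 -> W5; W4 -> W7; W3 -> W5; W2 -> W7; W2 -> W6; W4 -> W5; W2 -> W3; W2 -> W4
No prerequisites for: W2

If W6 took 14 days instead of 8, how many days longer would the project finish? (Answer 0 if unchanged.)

4

Critical path before the change: W2→W4→W5→W8 = 9+2+5+9 = 25 giving 25 days.
The longest path through W6 is only 23 days, so W6 has float 2.
The binding chain switches to W2→W6→W7 = 9+14+6 = 29; finish 29 days.
Change in finish: 29 − 25 = +4 days.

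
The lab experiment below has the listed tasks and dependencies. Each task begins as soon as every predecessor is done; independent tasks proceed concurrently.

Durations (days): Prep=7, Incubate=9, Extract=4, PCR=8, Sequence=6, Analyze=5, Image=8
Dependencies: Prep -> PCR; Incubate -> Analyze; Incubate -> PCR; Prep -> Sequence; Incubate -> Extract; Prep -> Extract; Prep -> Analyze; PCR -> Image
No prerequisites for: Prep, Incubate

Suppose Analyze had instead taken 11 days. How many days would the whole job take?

Baseline: Incubate→PCR→Image = 9+8+8 = 25 → 25 days.
The longest path through Analyze is only 14 days, so Analyze has float 11.
That remains the longest chain; total 25 days.

25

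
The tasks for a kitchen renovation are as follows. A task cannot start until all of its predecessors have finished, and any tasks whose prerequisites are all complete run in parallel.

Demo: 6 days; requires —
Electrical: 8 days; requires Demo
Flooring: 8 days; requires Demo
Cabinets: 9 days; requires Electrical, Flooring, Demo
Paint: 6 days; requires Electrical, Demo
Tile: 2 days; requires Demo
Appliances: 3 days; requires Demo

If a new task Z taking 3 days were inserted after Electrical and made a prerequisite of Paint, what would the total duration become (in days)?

Originally the kitchen renovation takes 23 days.
With Z inserted, Paint now waits for max(Electrical, Demo, Z).
New critical path: Demo→Electrical→Z→Paint = 6+8+3+6 = 23 ⇒ 23 days.

23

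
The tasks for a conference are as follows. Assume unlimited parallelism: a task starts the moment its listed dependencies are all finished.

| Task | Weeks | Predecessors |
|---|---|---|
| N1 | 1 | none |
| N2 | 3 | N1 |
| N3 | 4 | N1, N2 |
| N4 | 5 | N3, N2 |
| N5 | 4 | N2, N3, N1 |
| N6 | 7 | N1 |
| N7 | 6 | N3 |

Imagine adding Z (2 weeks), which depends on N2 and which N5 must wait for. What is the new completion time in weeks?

Originally the schedule takes 14 weeks.
With Z inserted, N5 now waits for max(N2, N3, N1, Z).
New critical path: N1→N2→N3→N7 = 1+3+4+6 = 14 ⇒ 14 weeks.

14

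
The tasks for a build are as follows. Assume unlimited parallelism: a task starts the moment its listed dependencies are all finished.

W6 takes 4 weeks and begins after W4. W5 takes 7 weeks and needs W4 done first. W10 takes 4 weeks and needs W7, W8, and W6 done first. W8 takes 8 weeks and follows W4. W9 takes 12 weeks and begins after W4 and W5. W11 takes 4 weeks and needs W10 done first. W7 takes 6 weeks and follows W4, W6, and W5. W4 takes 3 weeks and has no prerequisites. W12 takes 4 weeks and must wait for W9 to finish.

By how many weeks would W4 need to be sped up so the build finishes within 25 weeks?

Current finish: 26 weeks; target: 25.
W4 is on every critical path, so each week cut from W4 cuts the finish by one (this holds down to a finish of 24).
Need 26 − 25 = 1 week off W4 → W4 becomes 2 weeks, finish becomes 25.

1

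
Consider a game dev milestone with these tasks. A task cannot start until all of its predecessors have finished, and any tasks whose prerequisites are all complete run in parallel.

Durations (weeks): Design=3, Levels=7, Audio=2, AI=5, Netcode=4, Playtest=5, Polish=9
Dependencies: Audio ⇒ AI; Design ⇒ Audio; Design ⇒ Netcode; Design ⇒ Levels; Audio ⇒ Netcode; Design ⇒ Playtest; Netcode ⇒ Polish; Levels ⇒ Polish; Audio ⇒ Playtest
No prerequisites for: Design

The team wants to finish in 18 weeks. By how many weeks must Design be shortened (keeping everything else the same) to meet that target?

Current finish: 19 weeks; target: 18.
Design is on every critical path, so each week cut from Design cuts the finish by one (this holds down to a finish of 17).
Need 19 − 18 = 1 week off Design → Design becomes 2 weeks, finish becomes 18.

1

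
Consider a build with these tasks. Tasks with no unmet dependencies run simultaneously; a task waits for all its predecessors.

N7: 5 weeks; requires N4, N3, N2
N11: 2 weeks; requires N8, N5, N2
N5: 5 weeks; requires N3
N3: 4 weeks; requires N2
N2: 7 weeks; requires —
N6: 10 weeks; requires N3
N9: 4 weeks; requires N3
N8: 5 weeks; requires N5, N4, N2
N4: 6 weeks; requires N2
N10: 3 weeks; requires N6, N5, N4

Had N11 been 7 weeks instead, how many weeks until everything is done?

As given, the longest chain is N2→N3→N6→N10 = 7+4+10+3 = 24, so the finish is 24 weeks.
The longest path through N11 is only 23 weeks, so N11 has float 1.
Now N2→N3→N5→N8→N11 = 7+4+5+5+7 = 28 is longest, so the finish becomes 28 weeks.

28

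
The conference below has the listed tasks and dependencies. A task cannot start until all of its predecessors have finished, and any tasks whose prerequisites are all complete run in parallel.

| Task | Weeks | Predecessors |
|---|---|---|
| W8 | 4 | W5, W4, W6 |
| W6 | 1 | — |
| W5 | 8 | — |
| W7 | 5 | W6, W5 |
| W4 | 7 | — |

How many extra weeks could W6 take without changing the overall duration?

7

Critical path: W5→W7 = 8+5 = 13, so the finish is 13 weeks.
Longest path through W6: 6 weeks (earliest finish 1, latest finish 8).
Float = 13 − 6 = 7.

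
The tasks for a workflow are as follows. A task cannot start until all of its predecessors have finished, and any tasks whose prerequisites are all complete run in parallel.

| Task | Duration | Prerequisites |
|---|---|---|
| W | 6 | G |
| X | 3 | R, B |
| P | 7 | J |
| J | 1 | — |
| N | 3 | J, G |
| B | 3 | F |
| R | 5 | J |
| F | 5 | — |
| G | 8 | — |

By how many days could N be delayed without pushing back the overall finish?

3

G→W = 8+6 = 14 sets the makespan at 14 days.
The longest chain containing N totals 11 days.
Float = 14 − 11 = 3.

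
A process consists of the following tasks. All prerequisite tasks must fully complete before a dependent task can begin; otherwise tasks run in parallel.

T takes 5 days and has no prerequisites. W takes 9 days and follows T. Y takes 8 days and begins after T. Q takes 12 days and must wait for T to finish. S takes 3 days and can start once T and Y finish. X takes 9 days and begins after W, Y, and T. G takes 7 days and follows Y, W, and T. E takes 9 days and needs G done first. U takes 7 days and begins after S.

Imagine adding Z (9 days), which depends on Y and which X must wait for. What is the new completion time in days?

31

Originally the plan takes 30 days.
With Z inserted, X now waits for max(W, Y, T, Z).
New critical path: T→Y→Z→X = 5+8+9+9 = 31 ⇒ 31 days.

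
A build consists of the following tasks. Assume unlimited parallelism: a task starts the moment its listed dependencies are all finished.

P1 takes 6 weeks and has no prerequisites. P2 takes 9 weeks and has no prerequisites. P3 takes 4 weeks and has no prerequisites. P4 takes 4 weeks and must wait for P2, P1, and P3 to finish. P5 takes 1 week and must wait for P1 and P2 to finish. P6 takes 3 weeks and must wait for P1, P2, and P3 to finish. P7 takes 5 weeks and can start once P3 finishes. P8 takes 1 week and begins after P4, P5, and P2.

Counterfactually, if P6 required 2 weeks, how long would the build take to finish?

Baseline: P2→P4→P8 = 9+4+1 = 14 → 14 weeks.
P6 is off the critical path — its longest chain is 12 weeks, giving 2 of slack.
That remains the longest chain; total 14 weeks.

14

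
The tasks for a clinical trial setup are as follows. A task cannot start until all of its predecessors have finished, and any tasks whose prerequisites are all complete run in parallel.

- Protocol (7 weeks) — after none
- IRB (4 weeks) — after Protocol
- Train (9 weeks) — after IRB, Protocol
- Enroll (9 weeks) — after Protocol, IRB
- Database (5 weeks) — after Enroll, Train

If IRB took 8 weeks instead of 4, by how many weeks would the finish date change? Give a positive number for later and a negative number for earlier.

4

Actual critical path: Protocol→IRB→Train→Database = 7+4+9+5 = 25 ⇒ 25 weeks.
IRB is on the critical path; changing it to 8 makes that path 29 weeks.
The critical path is still Protocol→IRB→Train→Database; finish is now 29 weeks.
Change in finish: 29 − 25 = +4 weeks.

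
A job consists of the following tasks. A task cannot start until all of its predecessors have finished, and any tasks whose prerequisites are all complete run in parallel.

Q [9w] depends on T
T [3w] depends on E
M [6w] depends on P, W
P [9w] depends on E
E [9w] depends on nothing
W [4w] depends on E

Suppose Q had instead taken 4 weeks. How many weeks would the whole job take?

Critical path before the change: E→P→M = 9+9+6 = 24 giving 24 weeks.
Q is off the critical path — its longest chain is 21 weeks, giving 3 of slack.
The critical path is still E→P→M; finish is now 24 weeks.

24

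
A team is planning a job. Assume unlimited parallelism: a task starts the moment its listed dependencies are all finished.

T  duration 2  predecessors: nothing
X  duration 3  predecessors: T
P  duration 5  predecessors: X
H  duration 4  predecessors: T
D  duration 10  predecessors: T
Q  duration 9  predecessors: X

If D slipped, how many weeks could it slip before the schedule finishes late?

2

T→X→Q = 2+3+9 = 14 sets the makespan at 14 weeks.
Longest path through D: 12 weeks (earliest finish 12, latest finish 14).
So D can slip 14 − 12 = 2 weeks.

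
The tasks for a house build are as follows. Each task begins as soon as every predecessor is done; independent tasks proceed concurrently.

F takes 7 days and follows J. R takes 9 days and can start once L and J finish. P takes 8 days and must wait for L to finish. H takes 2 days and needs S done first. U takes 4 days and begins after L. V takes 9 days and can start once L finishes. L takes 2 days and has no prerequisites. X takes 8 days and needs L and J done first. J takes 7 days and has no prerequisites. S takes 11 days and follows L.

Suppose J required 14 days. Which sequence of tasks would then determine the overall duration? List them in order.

Actual critical path: J→R = 7+9 = 16 ⇒ 16 days.
Since J is critical, the +7 change carries straight to that chain (now 23 days).
No other chain overtakes it, so the finish is 23 days.

J, R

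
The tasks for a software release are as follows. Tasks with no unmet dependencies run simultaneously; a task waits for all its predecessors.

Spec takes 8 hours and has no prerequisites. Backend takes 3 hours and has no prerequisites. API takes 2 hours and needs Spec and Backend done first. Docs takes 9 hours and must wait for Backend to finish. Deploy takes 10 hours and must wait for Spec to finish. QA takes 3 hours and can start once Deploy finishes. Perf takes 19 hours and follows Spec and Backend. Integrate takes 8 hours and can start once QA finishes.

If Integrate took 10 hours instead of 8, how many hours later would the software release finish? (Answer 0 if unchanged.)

Critical path before the change: Spec→Deploy→QA→Integrate = 8+10+3+8 = 29 giving 29 hours.
Integrate is on the critical path; changing it to 10 makes that path 31 hours.
That remains the longest chain; total 31 hours.
Change in finish: 31 − 29 = +2 hours.

2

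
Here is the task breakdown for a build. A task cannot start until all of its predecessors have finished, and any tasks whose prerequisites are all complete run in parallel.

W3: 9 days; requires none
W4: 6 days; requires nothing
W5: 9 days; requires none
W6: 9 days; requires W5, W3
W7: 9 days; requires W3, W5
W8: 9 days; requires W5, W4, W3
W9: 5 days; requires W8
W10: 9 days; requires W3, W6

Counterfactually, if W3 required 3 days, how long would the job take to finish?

Critical path before the change: W3→W6→W10 = 9+9+9 = 27 giving 27 days.
W3 is on the critical path; changing it to 3 makes that path 21 days.
New critical path: W5→W6→W10 = 9+9+9 = 27 ⇒ 27 days.

27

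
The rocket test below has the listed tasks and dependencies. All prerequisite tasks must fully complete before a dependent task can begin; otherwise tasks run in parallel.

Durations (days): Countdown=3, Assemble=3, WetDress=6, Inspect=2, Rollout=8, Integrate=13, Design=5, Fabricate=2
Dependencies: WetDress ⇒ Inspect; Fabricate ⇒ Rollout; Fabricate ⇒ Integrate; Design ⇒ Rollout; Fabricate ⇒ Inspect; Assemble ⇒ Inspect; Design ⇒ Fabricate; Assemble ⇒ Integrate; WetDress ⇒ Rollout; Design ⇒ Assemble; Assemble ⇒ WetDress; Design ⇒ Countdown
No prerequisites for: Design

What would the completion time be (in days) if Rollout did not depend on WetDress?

Original critical path: Design→Assemble→WetDress→Rollout = 5+3+6+8 = 22 ⇒ 22 days.
Without WetDress→Rollout, Rollout's earliest start moves from 14 to 7.
The longest chain is now Design→Assemble→Integrate = 5+3+13 = 21, so the rocket test takes 21 days.

21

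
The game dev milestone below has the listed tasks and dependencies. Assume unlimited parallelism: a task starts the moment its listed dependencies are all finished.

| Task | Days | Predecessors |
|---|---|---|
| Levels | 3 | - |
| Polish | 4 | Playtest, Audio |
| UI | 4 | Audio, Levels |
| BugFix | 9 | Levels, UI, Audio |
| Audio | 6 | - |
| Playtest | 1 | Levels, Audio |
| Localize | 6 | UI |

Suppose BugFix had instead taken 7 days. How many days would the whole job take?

17

Baseline: Audio→UI→BugFix = 6+4+9 = 19 → 19 days.
BugFix lies on that path, so at 7 days the path becomes 17 days.
No other chain overtakes it, so the finish is 17 days.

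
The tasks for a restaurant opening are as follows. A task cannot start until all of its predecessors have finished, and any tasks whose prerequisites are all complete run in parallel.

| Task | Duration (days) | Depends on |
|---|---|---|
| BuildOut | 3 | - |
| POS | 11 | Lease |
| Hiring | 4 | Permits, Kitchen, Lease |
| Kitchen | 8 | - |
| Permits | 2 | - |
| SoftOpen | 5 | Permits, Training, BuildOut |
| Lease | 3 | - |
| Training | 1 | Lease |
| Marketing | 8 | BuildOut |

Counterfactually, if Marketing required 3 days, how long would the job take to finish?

The binding path is Lease→POS = 3+11 = 14; finish at 14 days.
Marketing is off the critical path — its longest chain is 11 days, giving 3 of slack.
That remains the longest chain; total 14 days.

14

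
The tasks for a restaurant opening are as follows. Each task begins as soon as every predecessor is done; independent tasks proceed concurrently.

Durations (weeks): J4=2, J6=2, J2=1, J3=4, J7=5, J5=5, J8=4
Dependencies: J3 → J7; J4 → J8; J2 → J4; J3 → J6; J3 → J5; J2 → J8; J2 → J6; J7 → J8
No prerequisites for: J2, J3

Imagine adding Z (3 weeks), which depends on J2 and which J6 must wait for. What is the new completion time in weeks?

Originally the plan takes 13 weeks.
With Z inserted, J6 now waits for max(J2, J3, Z).
New critical path: J3→J7→J8 = 4+5+4 = 13 ⇒ 13 weeks.

13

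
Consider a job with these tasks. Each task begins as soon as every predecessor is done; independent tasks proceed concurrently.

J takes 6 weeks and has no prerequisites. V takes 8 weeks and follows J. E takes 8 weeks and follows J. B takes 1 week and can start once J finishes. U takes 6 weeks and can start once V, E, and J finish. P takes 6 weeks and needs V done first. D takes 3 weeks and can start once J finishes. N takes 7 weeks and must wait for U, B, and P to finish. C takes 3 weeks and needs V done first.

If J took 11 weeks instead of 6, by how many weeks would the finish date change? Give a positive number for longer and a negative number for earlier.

Baseline: J→V→U→N = 6+8+6+7 = 27 → 27 weeks.
J lies on that path, so at 11 weeks the path becomes 32 weeks.
No other chain overtakes it, so the finish is 32 weeks.
Change in finish: 32 − 27 = +5 weeks.

5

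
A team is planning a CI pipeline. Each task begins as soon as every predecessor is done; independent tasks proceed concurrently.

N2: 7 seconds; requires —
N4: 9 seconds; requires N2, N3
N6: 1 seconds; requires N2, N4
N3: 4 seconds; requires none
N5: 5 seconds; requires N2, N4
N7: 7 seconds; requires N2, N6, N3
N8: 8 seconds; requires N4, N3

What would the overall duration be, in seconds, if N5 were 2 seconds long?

24

Actual critical path: N2→N4→N6→N7 = 7+9+1+7 = 24 ⇒ 24 seconds.
The longest path through N5 is only 21 seconds, so N5 has float 3.
No other chain overtakes it, so the finish is 24 seconds.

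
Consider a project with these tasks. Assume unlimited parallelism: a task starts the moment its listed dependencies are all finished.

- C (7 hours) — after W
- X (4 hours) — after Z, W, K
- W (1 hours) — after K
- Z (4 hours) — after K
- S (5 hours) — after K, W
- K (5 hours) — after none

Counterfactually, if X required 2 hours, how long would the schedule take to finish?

Critical path before the change: K→Z→X = 5+4+4 = 13 giving 13 hours.
X is on the critical path; changing it to 2 makes that path 11 hours.
Now K→W→C = 5+1+7 = 13 is longest, so the finish becomes 13 hours.

13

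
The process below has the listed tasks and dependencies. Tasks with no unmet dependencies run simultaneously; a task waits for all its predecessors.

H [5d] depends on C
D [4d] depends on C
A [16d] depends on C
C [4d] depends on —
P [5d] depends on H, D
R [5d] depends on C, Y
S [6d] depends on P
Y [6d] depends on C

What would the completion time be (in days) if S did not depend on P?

Original critical path: C→A = 4+16 = 20 ⇒ 20 days.
Without P→S, S's earliest start moves from 14 to 0.
After: C→A = 4+16 = 20 → 20 days.

20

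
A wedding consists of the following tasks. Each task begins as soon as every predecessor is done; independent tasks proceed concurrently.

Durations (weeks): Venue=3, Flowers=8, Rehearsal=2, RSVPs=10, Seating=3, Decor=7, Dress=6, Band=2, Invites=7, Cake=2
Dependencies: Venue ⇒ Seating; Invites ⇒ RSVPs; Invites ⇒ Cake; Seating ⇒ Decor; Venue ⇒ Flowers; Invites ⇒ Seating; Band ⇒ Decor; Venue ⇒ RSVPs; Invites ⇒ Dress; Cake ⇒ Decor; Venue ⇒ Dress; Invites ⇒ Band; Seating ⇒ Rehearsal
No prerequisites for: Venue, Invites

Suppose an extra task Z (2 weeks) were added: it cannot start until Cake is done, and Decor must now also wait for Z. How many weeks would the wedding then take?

Originally the wedding takes 17 weeks.
With Z inserted, Decor now waits for max(Cake, Seating, Band, Z).
New critical path: Invites→Cake→Z→Decor = 7+2+2+7 = 18 ⇒ 18 weeks.

18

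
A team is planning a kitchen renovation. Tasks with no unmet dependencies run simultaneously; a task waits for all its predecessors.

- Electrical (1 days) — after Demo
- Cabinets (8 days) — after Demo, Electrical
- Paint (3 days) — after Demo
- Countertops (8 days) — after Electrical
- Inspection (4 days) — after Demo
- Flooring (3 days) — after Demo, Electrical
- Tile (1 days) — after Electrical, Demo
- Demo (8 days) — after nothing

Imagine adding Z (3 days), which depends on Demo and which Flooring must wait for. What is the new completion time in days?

Originally the project takes 17 days.
With Z inserted, Flooring now waits for max(Demo, Electrical, Z).
New critical path: Demo→Electrical→Cabinets = 8+1+8 = 17 ⇒ 17 days.

17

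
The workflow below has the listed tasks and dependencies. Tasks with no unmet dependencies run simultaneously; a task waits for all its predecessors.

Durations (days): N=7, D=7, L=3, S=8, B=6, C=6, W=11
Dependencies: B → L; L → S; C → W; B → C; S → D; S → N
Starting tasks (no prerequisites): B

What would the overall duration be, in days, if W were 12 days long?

24

Actual critical path: B→L→S→N = 6+3+8+7 = 24 ⇒ 24 days.
W has 1 day of float (longest path through it is 23).
The critical path is still B→L→S→N; finish is now 24 days.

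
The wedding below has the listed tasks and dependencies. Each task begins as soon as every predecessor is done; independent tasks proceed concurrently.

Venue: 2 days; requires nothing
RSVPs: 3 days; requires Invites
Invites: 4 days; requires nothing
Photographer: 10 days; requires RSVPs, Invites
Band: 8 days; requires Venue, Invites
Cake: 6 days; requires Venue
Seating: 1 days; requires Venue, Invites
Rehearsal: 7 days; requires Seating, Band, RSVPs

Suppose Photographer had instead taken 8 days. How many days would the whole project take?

19

Critical path before the change: Invites→Band→Rehearsal = 4+8+7 = 19 giving 19 days.
Photographer has 2 days of float (longest path through it is 17).
The critical path is still Invites→Band→Rehearsal; finish is now 19 days.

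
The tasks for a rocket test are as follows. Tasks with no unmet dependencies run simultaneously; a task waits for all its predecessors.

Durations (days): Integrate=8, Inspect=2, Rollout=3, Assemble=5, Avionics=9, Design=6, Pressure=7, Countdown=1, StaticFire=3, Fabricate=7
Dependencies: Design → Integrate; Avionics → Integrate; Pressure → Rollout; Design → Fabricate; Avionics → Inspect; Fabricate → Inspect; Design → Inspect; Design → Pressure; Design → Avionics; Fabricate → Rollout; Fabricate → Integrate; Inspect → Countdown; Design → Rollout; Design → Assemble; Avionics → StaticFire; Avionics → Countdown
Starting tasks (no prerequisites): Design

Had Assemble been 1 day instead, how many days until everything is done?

As given, the longest chain is Design→Avionics→Integrate = 6+9+8 = 23, so the finish is 23 days.
The longest path through Assemble is only 11 days, so Assemble has float 12.
That remains the longest chain; total 23 days.

23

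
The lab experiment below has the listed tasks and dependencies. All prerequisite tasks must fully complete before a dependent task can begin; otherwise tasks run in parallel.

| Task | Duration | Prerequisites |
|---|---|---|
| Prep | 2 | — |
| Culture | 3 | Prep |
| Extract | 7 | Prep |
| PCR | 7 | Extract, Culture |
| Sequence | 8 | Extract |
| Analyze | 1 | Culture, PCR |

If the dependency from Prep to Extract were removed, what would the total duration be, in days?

With the dependency in place, Prep→Extract→PCR→Analyze = 2+7+7+1 = 17 sets the finish at 17 days.
Without Prep→Extract, Extract's earliest start moves from 2 to 0.
New critical path: Extract→PCR→Analyze = 7+7+1 = 15 ⇒ 15 days.

15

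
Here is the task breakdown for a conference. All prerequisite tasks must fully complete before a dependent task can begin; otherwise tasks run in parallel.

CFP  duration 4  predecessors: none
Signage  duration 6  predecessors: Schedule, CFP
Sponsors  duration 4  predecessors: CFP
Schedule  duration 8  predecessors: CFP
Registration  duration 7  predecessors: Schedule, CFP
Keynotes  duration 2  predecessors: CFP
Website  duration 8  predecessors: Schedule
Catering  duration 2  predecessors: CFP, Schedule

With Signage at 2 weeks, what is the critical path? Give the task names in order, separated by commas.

CFP, Schedule, Website

Baseline: CFP→Schedule→Website = 4+8+8 = 20 → 20 weeks.
Signage is off the critical path — its longest chain is 18 weeks, giving 2 of slack.
That remains the longest chain; total 20 weeks.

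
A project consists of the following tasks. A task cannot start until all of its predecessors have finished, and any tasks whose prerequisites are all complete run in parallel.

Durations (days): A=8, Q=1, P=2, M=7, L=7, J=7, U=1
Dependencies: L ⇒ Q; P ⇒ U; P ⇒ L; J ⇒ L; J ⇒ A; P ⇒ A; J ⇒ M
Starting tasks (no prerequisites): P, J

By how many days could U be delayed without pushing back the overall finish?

The longest chain is J→L→Q = 7+7+1 = 15; overall finish 15 days.
The longest chain containing U totals 3 days.
Slack of U = 14 − 2 = 12 days.

12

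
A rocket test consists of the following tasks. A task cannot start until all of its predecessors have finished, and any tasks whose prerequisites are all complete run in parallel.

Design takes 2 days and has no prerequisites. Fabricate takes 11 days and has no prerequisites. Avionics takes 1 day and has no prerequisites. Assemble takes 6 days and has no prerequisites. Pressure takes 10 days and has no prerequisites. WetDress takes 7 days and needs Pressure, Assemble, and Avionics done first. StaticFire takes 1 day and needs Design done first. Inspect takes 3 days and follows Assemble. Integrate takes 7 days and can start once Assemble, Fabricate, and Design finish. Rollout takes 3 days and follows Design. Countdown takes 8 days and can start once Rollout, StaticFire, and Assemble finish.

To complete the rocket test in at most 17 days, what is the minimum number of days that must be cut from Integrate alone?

1

Current finish: 18 days; target: 17.
Integrate is on every critical path, so each day cut from Integrate cuts the finish by one (this holds down to a finish of 17).
Need 18 − 17 = 1 day off Integrate → Integrate becomes 6 days, finish becomes 17.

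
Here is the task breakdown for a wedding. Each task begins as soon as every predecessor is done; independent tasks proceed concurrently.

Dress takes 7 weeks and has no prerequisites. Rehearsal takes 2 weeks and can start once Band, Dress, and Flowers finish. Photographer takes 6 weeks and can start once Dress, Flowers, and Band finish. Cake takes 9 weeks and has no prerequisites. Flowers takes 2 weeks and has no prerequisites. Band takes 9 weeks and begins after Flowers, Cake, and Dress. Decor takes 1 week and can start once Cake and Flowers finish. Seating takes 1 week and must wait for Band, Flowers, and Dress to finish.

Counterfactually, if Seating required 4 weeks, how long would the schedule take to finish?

24

Baseline: Cake→Band→Photographer = 9+9+6 = 24 → 24 weeks.
Seating has 5 weeks of float (longest path through it is 19).
That remains the longest chain; total 24 weeks.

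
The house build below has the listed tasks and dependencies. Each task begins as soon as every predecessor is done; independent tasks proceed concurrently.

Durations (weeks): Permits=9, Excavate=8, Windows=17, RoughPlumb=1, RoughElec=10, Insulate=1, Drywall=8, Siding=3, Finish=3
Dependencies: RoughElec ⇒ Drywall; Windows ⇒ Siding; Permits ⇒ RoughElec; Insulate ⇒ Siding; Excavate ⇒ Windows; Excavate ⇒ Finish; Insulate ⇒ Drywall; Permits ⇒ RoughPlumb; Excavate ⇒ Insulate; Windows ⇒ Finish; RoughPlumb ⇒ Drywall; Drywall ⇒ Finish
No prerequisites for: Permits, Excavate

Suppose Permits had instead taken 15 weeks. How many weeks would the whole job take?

36

The binding path is Permits→RoughElec→Drywall→Finish = 9+10+8+3 = 30; finish at 30 weeks.
Permits is on the critical path; changing it to 15 makes that path 36 weeks.
No other chain overtakes it, so the finish is 36 weeks.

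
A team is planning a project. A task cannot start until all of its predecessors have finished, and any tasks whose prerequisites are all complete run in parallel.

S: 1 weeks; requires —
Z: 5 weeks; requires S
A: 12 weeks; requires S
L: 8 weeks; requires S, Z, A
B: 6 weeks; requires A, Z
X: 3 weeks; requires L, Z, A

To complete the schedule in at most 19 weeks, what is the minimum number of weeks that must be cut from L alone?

5

Current finish: 24 weeks; target: 19.
L is on every critical path, so each week cut from L cuts the finish by one (this holds down to a finish of 19).
Need 24 − 19 = 5 weeks off L → L becomes 3 weeks, finish becomes 19.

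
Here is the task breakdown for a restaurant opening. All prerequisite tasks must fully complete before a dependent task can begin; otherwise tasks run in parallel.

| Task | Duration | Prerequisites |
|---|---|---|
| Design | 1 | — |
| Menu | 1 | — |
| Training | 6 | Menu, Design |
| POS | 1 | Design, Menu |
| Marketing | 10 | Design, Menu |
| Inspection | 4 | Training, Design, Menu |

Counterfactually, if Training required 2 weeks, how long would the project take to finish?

The binding path is Design→Training→Inspection = 1+6+4 = 11; finish at 11 weeks.
Since Training is critical, the -4 change carries straight to that chain (now 7 weeks).
Now Design→Marketing = 1+10 = 11 is longest, so the finish becomes 11 weeks.

11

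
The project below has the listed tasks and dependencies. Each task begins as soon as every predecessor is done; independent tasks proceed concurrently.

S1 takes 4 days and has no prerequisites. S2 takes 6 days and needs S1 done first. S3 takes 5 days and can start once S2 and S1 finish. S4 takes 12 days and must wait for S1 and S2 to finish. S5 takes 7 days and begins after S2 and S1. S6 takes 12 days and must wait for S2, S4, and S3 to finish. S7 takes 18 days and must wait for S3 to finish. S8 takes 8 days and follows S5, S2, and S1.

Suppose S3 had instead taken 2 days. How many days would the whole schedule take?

As given, the longest chain is S1→S2→S4→S6 = 4+6+12+12 = 34, so the finish is 34 days.
S3 is off the critical path — its longest chain is 33 days, giving 1 of slack.
That remains the longest chain; total 34 days.

34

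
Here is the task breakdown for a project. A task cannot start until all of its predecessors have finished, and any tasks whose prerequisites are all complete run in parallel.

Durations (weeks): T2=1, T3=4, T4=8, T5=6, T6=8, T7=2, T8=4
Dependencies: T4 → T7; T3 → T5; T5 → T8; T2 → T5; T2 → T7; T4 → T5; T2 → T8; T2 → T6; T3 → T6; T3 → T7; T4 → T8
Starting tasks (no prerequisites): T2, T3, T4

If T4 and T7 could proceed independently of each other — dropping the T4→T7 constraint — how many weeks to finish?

18

With the dependency in place, T4→T5→T8 = 8+6+4 = 18 sets the finish at 18 weeks.
Without T4→T7, T7's earliest start moves from 8 to 4.
New critical path: T4→T5→T8 = 8+6+4 = 18 ⇒ 18 weeks.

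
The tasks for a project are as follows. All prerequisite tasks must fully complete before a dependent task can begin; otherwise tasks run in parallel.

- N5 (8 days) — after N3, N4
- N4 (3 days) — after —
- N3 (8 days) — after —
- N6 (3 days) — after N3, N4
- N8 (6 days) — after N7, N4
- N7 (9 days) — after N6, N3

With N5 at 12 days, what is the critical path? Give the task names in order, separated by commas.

Actual critical path: N3→N6→N7→N8 = 8+3+9+6 = 26 ⇒ 26 days.
N5 has 10 days of float (longest path through it is 16).
That remains the longest chain; total 26 days.

N3, N6, N7, N8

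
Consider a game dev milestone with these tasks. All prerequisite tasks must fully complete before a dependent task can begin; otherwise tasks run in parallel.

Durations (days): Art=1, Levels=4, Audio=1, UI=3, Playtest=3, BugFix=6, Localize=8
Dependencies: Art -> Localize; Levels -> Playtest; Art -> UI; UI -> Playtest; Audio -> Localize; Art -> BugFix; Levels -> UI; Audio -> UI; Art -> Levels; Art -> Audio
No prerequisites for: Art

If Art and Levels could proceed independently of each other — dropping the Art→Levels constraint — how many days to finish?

10

Original critical path: Art→Levels→UI→Playtest = 1+4+3+3 = 11 ⇒ 11 days.
Without Art→Levels, Levels's earliest start moves from 1 to 0.
New critical path: Art→Audio→Localize = 1+1+8 = 10 ⇒ 10 days.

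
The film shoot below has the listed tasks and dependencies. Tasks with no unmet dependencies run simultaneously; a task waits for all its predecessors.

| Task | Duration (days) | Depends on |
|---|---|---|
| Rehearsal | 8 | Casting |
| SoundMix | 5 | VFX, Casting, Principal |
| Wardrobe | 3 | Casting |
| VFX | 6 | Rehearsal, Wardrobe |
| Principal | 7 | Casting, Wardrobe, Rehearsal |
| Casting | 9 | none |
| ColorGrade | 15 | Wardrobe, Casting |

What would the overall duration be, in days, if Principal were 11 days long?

Actual critical path: Casting→Rehearsal→Principal→SoundMix = 9+8+7+5 = 29 ⇒ 29 days.
Since Principal is critical, the +4 change carries straight to that chain (now 33 days).
The critical path is still Casting→Rehearsal→Principal→SoundMix; finish is now 33 days.

33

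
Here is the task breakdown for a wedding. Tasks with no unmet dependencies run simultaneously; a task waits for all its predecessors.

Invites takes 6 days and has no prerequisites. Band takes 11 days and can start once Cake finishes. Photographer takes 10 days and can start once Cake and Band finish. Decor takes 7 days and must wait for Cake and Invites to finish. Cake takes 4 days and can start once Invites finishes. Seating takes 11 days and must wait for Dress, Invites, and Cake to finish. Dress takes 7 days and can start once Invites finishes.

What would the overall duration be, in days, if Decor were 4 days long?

31

The binding path is Invites→Cake→Band→Photographer = 6+4+11+10 = 31; finish at 31 days.
The longest path through Decor is only 17 days, so Decor has float 14.
No other chain overtakes it, so the finish is 31 days.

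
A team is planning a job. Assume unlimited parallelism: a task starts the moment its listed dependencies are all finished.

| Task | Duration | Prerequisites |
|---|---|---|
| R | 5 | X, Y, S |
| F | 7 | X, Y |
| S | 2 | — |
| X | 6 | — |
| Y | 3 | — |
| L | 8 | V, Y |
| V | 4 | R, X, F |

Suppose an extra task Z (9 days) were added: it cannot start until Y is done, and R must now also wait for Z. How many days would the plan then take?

29

Originally the plan takes 25 days.
With Z inserted, R now waits for max(X, Y, S, Z).
New critical path: Y→Z→R→V→L = 3+9+5+4+8 = 29 ⇒ 29 days.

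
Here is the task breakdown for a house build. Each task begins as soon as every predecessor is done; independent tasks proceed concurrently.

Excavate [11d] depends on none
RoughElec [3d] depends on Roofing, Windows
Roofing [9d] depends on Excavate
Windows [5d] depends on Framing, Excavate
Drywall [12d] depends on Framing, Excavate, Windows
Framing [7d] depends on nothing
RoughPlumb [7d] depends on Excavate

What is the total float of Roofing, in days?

The longest chain is Excavate→Windows→Drywall = 11+5+12 = 28; overall finish 28 days.
Longest path through Roofing: 23 days (earliest finish 20, latest finish 25).
Slack of Roofing = 16 − 11 = 5 days.

5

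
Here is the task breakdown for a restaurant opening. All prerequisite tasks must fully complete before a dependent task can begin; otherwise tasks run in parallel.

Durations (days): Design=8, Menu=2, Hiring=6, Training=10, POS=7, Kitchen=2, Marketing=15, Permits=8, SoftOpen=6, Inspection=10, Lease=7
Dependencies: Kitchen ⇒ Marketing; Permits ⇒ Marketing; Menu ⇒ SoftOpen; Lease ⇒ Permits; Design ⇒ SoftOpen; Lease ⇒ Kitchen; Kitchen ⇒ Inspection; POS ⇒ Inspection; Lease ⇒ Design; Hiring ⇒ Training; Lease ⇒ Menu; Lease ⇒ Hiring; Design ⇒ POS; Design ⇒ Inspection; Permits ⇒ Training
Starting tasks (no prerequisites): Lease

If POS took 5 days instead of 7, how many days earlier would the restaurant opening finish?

Critical path before the change: Lease→Design→POS→Inspection = 7+8+7+10 = 32 giving 32 days.
Since POS is critical, the -2 change carries straight to that chain (now 30 days).
New critical path: Lease→Permits→Marketing = 7+8+15 = 30 ⇒ 30 days.
Change in finish: 30 − 32 = -2 days.

2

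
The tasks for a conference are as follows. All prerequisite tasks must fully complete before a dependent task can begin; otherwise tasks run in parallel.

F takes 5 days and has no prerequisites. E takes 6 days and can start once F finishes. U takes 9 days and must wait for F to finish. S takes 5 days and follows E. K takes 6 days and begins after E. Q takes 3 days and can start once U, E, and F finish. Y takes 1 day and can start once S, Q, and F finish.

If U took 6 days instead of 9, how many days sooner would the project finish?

Actual critical path: F→U→Q→Y = 5+9+3+1 = 18 ⇒ 18 days.
Since U is critical, the -3 change carries straight to that chain (now 15 days).
New critical path: F→E→S→Y = 5+6+5+1 = 17 ⇒ 17 days.
Change in finish: 17 − 18 = -1 days.

1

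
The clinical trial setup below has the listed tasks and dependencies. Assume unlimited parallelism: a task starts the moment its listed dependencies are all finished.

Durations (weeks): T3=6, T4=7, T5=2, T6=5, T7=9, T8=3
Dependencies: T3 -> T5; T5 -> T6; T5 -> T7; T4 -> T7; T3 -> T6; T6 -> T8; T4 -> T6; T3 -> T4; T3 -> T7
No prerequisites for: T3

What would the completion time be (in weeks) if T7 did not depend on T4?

21

Original critical path: T3→T4→T7 = 6+7+9 = 22 ⇒ 22 weeks.
Without T4→T7, T7's earliest start moves from 13 to 8.
The longest chain is now T3→T4→T6→T8 = 6+7+5+3 = 21, so the clinical trial setup takes 21 weeks.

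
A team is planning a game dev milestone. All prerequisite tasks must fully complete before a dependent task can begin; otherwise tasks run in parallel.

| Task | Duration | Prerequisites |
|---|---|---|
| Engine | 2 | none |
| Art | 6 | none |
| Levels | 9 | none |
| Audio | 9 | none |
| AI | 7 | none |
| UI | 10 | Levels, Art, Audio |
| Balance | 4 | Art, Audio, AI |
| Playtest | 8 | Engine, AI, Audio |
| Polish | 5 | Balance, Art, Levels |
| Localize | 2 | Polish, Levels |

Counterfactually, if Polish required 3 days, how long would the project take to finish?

19

Baseline: Audio→Balance→Polish→Localize = 9+4+5+2 = 20 → 20 days.
Polish lies on that path, so at 3 days the path becomes 18 days.
Now Levels→UI = 9+10 = 19 is longest, so the finish becomes 19 days.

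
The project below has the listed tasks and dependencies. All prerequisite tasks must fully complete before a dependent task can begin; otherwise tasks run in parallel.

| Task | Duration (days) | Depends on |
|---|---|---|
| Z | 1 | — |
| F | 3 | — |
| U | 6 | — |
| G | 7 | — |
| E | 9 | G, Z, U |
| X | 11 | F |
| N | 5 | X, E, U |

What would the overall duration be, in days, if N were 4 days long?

20

Baseline: G→E→N = 7+9+5 = 21 → 21 days.
Since N is critical, the -1 change carries straight to that chain (now 20 days).
No other chain overtakes it, so the finish is 20 days.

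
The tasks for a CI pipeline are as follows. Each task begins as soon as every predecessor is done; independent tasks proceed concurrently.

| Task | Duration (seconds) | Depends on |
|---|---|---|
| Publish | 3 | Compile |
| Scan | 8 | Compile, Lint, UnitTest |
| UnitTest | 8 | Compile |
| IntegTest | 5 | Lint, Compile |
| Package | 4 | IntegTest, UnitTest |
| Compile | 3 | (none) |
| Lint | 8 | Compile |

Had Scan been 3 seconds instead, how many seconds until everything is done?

20

As given, the longest chain is Compile→Lint→IntegTest→Package = 3+8+5+4 = 20, so the finish is 20 seconds.
Scan has 1 second of float (longest path through it is 19).
The critical path is still Compile→Lint→IntegTest→Package; finish is now 20 seconds.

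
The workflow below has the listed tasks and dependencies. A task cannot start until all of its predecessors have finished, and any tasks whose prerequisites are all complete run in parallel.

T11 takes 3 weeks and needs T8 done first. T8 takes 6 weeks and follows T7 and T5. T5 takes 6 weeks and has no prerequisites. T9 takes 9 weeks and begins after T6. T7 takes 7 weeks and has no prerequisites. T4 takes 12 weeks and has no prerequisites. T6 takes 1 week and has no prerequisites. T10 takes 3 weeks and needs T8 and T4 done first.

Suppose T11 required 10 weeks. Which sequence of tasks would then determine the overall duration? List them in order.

The binding path is T7→T8→T11 = 7+6+3 = 16; finish at 16 weeks.
T11 lies on that path, so at 10 weeks the path becomes 23 weeks.
No other chain overtakes it, so the finish is 23 weeks.

T7, T8, T11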